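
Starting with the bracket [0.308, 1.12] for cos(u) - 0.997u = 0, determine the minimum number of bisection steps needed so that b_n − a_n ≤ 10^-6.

20

Initial width b − a = 1.12 − 0.308 = 0.812000.
After n steps the width is (b−a)/2^n; need (b−a)/2^n ≤ 10^-6.
So n ≥ log₂(0.812000/10^-6) = log₂(812000.0000) ≈ 19.6311.
Hence n = 20.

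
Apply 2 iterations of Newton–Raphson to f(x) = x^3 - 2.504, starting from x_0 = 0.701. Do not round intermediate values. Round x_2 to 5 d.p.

1.62185

Newton update: x ← x − f(x)/f'(x).
f'(x) = 3x^2
x_0 = 0.701000: f = -2.159528, f' = 1.474203 → x_1 = 0.701000 - (-2.159528)/(1.474203) = 2.165878
x_1 = 2.165878: f = 7.656197, f' = 14.073086 → x_2 = 2.165878 - (7.656197)/(14.073086) = 1.621847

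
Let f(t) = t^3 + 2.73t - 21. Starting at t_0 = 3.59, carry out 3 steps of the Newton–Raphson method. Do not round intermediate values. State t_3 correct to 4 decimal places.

2.4312

f'(t) = 3t^2 + 2.73
t_0 = 3.590000: f = 35.068979, f' = 41.394300 → t_1 = 3.590000 - (35.068979)/(41.394300) = 2.742807
t_1 = 2.742807: f = 7.121963, f' = 25.298964 → t_2 = 2.742807 - (7.121963)/(25.298964) = 2.461295
t_2 = 2.461295: f = 0.629785, f' = 20.903912 → t_3 = 2.461295 - (0.629785)/(20.903912) = 2.431167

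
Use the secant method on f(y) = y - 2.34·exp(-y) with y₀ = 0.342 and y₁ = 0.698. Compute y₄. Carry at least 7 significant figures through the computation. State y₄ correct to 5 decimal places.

0.92648

Secant update: y_(k+1) = y_k − f(y_k)·(y_k − y_(k-1))/(f(y_k) − f(y_(k-1))).
f(y_0) = -1.320215, f(y_1) = -0.466336
y_2 = 0.698000 - (-0.466336)·(0.698000 - 0.342000)/(-0.466336 - (-1.320215)) = 0.892425; f(y_2) = -0.066182
y_3 = 0.892425 - (-0.066182)·(0.892425 - 0.698000)/(-0.066182 - (-0.466336)) = 0.924581; f(y_3) = -0.003691
y_4 = 0.924581 - (-0.003691)·(0.924581 - 0.892425)/(-0.003691 - (-0.066182)) = 0.926480; f(y_4) = -0.000030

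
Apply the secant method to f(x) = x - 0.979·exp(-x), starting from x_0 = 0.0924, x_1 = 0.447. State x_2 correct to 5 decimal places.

f(x_0) = -0.800194, f(x_1) = -0.179113
x_2 = 0.447000 - (-0.179113)·(0.447000 - 0.092400)/(-0.179113 - (-0.800194)) = 0.549263; f(x_2) = -0.015987

0.54926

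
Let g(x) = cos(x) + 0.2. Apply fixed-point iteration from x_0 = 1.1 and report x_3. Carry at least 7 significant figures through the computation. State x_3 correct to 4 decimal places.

0.7454

x_1 = g(1.100000) = 0.653596
x_2 = g(0.653596) = 0.993902
x_3 = g(0.993902) = 0.745423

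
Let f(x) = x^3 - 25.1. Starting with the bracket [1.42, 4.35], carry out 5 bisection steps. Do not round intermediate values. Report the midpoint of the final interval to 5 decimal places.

f(1.420000) = -22.236712, f(4.350000) = 57.212875 (opposite signs)
step 1: m = 2.885000, f(m) = -1.087496 < 0 → root in [2.885000, 4.350000]
step 2: m = 3.617500, f(m) = 22.239713 > 0 → root in [2.885000, 3.617500]
step 3: m = 3.251250, f(m) = 9.267750 > 0 → root in [2.885000, 3.251250]
step 4: m = 3.068125, f(m) = 3.781460 > 0 → root in [2.885000, 3.068125]
step 5: m = 2.976562, f(m) = 1.272118 > 0 → root in [2.885000, 2.976562]
Midpoint of [2.885000, 2.976562] = 2.930781

2.93078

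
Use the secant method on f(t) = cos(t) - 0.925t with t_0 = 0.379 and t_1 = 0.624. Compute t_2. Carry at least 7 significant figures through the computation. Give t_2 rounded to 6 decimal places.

0.790850

f(t_0) = 0.578460, f(t_1) = 0.234348
t_2 = 0.624000 - (0.234348)·(0.624000 - 0.379000)/(0.234348 - (0.578460)) = 0.790850; f(t_2) = -0.028295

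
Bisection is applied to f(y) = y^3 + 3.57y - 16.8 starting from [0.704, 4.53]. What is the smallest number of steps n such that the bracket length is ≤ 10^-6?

Initial width b − a = 4.53 − 0.704 = 3.826000.
After n steps the width is (b−a)/2^n; need (b−a)/2^n ≤ 10^-6.
So n ≥ log₂(3.826000/10^-6) = log₂(3826000.0000) ≈ 21.8674.
Hence n = 22.

22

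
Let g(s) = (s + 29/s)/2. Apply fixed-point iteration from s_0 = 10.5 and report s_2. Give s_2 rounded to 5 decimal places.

s_1 = g(10.500000) = 6.630952
s_2 = g(6.630952) = 5.502191

5.50219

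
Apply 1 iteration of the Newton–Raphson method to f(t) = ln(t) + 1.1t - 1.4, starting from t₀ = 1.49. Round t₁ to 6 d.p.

1.129907

f'(t) = 1/t + 1.1
t_0 = 1.490000: f = 0.637776, f' = 1.771141 → t_1 = 1.490000 - (0.637776)/(1.771141) = 1.129907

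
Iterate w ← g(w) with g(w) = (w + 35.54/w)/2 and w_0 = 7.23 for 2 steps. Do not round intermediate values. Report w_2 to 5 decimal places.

5.96256

w_1 = g(7.230000) = 6.072815
w_2 = g(6.072815) = 5.962563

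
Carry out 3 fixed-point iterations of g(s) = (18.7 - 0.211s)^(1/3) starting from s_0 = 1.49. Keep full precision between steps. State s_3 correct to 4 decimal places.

2.6278

s_1 = g(1.490000) = 2.639324
s_2 = g(2.639324) = 2.627668
s_3 = g(2.627668) = 2.627787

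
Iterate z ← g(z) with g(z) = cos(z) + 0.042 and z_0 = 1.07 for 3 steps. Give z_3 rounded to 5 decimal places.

0.65672

z_1 = g(1.070000) = 0.522124
z_2 = g(0.522124) = 0.908762
z_3 = g(0.908762) = 0.656723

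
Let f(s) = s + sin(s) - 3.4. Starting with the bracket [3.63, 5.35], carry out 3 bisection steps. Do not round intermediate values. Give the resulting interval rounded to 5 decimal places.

f(3.630000) = -0.239220, f(5.350000) = 1.146480 (opposite signs)
step 1: m = 4.490000, f(m) = 0.114627 > 0 → root in [3.630000, 4.490000]
step 2: m = 4.060000, f(m) = -0.134636 < 0 → root in [4.060000, 4.490000]
step 3: m = 4.275000, f(m) = -0.030861 < 0 → root in [4.275000, 4.490000]

[4.27500, 4.49000]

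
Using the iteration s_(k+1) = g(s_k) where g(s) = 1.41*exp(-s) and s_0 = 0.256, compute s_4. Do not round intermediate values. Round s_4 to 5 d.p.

s_1 = g(0.256000) = 1.091540
s_2 = g(1.091540) = 0.473336
s_3 = g(0.473336) = 0.878319
s_4 = g(0.878319) = 0.585828

0.58583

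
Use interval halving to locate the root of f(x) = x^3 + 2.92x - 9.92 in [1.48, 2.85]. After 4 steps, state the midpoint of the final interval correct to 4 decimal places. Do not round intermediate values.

f(1.480000) = -2.356608, f(2.850000) = 21.551125 (opposite signs)
step 1: m = 2.165000, f(m) = 6.549642 > 0 → root in [1.480000, 2.165000]
step 2: m = 1.822500, f(m) = 1.455145 > 0 → root in [1.480000, 1.822500]
step 3: m = 1.651250, f(m) = -0.596008 < 0 → root in [1.651250, 1.822500]
step 4: m = 1.736875, f(m) = 0.391366 > 0 → root in [1.651250, 1.736875]
Midpoint of [1.651250, 1.736875] = 1.694063

1.6941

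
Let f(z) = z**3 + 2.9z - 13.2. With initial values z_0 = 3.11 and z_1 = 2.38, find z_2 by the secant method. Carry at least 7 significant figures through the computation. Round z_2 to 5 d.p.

f(z_0) = 25.899231, f(z_1) = 7.183272
z_2 = 2.380000 - (7.183272)·(2.380000 - 3.110000)/(7.183272 - (25.899231)) = 2.099823; f(z_2) = 2.148139

2.09982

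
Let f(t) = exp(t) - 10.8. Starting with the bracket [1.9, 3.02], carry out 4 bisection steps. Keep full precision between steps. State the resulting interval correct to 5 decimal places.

[2.32000, 2.39000]

f(1.900000) = -4.114106, f(3.020000) = 9.691292 (opposite signs)
step 1: m = 2.460000, f(m) = 0.904812 > 0 → root in [1.900000, 2.460000]
step 2: m = 2.180000, f(m) = -1.953694 < 0 → root in [2.180000, 2.460000]
step 3: m = 2.320000, f(m) = -0.624326 < 0 → root in [2.320000, 2.460000]
step 4: m = 2.390000, f(m) = 0.113494 > 0 → root in [2.320000, 2.390000]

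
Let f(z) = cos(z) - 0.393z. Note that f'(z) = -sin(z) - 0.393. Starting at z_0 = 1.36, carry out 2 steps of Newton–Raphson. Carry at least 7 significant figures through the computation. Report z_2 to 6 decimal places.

z_0 = 1.360000: f = -0.325241, f' = -1.370865 → z_1 = 1.360000 - (-0.325241)/(-1.370865) = 1.122747
z_1 = 1.122747: f = -0.008032, f' = -1.294294 → z_2 = 1.122747 - (-0.008032)/(-1.294294) = 1.116542

1.116542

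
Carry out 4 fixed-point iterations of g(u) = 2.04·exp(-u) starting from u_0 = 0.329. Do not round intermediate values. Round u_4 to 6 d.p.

u_1 = g(0.329000) = 1.468072
u_2 = g(1.468072) = 0.469953
u_3 = g(0.469953) = 1.275064
u_4 = g(1.275064) = 0.570003

0.570003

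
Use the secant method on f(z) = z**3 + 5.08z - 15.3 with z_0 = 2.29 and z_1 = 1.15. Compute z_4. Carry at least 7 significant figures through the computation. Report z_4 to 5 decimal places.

f(z_0) = 8.342189, f(z_1) = -7.937125
z_2 = 1.150000 - (-7.937125)·(1.150000 - 2.290000)/(-7.937125 - (8.342189)) = 1.705817; f(z_2) = -1.670841
z_3 = 1.705817 - (-1.670841)·(1.705817 - 1.150000)/(-1.670841 - (-7.937125)) = 1.854020; f(z_3) = 0.491415
z_4 = 1.854020 - (0.491415)·(1.854020 - 1.705817)/(0.491415 - (-1.670841)) = 1.820338; f(z_4) = -0.020753

1.82034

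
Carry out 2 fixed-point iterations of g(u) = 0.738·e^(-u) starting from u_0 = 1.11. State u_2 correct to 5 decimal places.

u_1 = g(1.110000) = 0.243215
u_2 = g(0.243215) = 0.578668

0.57867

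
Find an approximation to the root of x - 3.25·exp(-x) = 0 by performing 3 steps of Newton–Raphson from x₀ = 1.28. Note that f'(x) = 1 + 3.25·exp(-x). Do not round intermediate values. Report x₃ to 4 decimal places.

x_0 = 1.280000: f = 0.376379, f' = 1.903621 → x_1 = 1.280000 - (0.376379)/(1.903621) = 1.082283
x_1 = 1.082283: f = -0.018886, f' = 2.101169 → x_2 = 1.082283 - (-0.018886)/(2.101169) = 1.091271
x_2 = 1.091271: f = -0.000044, f' = 2.091315 → x_3 = 1.091271 - (-0.000044)/(2.091315) = 1.091292

1.0913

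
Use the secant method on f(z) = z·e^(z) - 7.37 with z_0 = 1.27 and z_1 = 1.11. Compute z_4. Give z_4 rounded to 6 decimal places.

1.552844

f(z_0) = -2.847717, f(z_1) = -4.001862
z_2 = 1.110000 - (-4.001862)·(1.110000 - 1.270000)/(-4.001862 - (-2.847717)) = 1.664781; f(z_2) = 1.427565
z_3 = 1.664781 - (1.427565)·(1.664781 - 1.110000)/(1.427565 - (-4.001862)) = 1.518912; f(z_3) = -0.432744
z_4 = 1.518912 - (-0.432744)·(1.518912 - 1.664781)/(-0.432744 - (1.427565)) = 1.552844; f(z_4) = -0.032985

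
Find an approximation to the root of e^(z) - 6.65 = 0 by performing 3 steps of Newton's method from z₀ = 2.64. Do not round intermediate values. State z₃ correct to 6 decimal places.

Newton update: z ← z − f(z)/f'(z).
f'(z) = e^(z)
z_0 = 2.640000: f = 7.363204, f' = 14.013204 → z_1 = 2.640000 - (7.363204)/(14.013204) = 2.114552
z_1 = 2.114552: f = 1.635877, f' = 8.285877 → z_2 = 2.114552 - (1.635877)/(8.285877) = 1.917123
z_2 = 1.917123: f = 0.151362, f' = 6.801362 → z_3 = 1.917123 - (0.151362)/(6.801362) = 1.894868

1.894868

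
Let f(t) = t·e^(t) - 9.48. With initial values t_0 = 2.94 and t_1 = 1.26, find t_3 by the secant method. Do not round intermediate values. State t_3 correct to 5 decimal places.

1.82039

f(t_0) = 46.132588, f(t_1) = -5.037969
t_2 = 1.260000 - (-5.037969)·(1.260000 - 2.940000)/(-5.037969 - (46.132588)) = 1.425403; f(t_2) = -3.550983
t_3 = 1.425403 - (-3.550983)·(1.425403 - 1.260000)/(-3.550983 - (-5.037969)) = 1.820394; f(t_3) = 1.759638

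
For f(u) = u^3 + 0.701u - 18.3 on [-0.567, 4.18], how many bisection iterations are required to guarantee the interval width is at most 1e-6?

Initial width b − a = 4.18 − -0.567 = 4.747000.
After n steps the width is (b−a)/2^n; need (b−a)/2^n ≤ 1e-6.
So n ≥ log₂(4.747000/1e-6) = log₂(4747000.0000) ≈ 22.1786.
Hence n = 23.

23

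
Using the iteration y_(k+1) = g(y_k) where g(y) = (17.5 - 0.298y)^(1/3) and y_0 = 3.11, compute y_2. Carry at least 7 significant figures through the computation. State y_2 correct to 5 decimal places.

y_1 = g(3.110000) = 2.549582
y_2 = g(2.549582) = 2.558117

2.55812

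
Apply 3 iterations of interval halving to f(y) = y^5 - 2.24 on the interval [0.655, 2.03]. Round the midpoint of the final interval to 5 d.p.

f(0.655000) = -2.119439, f(2.030000) = 32.233088 (opposite signs)
step 1: m = 1.342500, f(m) = 2.120853 > 0 → root in [0.655000, 1.342500]
step 2: m = 0.998750, f(m) = -1.246234 < 0 → root in [0.998750, 1.342500]
step 3: m = 1.170625, f(m) = -0.041690 < 0 → root in [1.170625, 1.342500]
Midpoint of [1.170625, 1.342500] = 1.256562

1.25656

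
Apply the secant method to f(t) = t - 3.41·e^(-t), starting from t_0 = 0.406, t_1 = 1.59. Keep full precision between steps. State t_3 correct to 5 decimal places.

f(t_0) = -1.866118, f(t_1) = 0.894614
t_2 = 1.590000 - (0.894614)·(1.590000 - 0.406000)/(0.894614 - (-1.866118)) = 1.206325; f(t_2) = 0.185729
t_3 = 1.206325 - (0.185729)·(1.206325 - 1.590000)/(0.185729 - (0.894614)) = 1.105802; f(t_3) = -0.022722

1.10580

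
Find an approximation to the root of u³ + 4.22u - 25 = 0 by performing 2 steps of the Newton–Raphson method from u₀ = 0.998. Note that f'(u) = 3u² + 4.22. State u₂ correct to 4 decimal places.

2.8087

Newton update: u ← u − f(u)/f'(u).
u_0 = 0.998000: f = -19.794428, f' = 7.208012 → u_1 = 0.998000 - (-19.794428)/(7.208012) = 3.744170
u_1 = 3.744170: f = 43.289212, f' = 46.276432 → u_2 = 3.744170 - (43.289212)/(46.276432) = 2.808722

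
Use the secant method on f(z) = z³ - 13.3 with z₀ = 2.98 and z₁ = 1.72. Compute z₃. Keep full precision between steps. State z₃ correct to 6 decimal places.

f(z_0) = 13.163592, f(z_1) = -8.211552
z_2 = 1.720000 - (-8.211552)·(1.720000 - 2.980000)/(-8.211552 - (13.163592)) = 2.204046; f(z_2) = -2.593142
z_3 = 2.204046 - (-2.593142)·(2.204046 - 1.720000)/(-2.593142 - (-8.211552)) = 2.427455; f(z_3) = 1.003863

2.427455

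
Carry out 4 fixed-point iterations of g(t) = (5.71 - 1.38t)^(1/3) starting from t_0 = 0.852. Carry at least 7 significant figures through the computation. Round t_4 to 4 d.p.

t_1 = g(0.852000) = 1.655140
t_2 = g(1.655140) = 1.507504
t_3 = g(1.507504) = 1.536814
t_4 = g(1.536814) = 1.531084

1.5311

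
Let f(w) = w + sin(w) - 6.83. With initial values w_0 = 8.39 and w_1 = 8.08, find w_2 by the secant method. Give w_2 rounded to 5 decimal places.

Secant update: w_(k+1) = w_k − f(w_k)·(w_k − w_(k-1))/(f(w_k) − f(w_(k-1))).
f(w_0) = 2.419749, f(w_1) = 2.224566
w_2 = 8.080000 - (2.224566)·(8.080000 - 8.390000)/(2.224566 - (2.419749)) = 4.546818; f(w_2) = -3.269506

4.54682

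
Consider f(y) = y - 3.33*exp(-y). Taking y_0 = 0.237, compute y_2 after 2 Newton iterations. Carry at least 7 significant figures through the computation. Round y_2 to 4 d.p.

Newton update: y ← y − f(y)/f'(y).
f'(y) = 1 + 3.33*exp(-y)
y_0 = 0.237000: f = -2.390341, f' = 3.627341 → y_1 = 0.237000 - (-2.390341)/(3.627341) = 0.895979
y_1 = 0.895979: f = -0.463353, f' = 2.359332 → y_2 = 0.895979 - (-0.463353)/(2.359332) = 1.092371

1.0924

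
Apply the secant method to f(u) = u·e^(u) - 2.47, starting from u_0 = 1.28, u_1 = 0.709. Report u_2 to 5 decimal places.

0.89482

f(u_0) = 2.133699, f(u_1) = -1.029342
u_2 = 0.709000 - (-1.029342)·(0.709000 - 1.280000)/(-1.029342 - (2.133699)) = 0.894819; f(u_2) = -0.280472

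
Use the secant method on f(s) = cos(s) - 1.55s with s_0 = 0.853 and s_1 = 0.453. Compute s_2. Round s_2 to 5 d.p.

0.54447

Secant update: s_(k+1) = s_k − f(s_k)·(s_k − s_(k-1))/(f(s_k) − f(s_(k-1))).
f(s_0) = -0.664424, f(s_1) = 0.196988
s_2 = 0.453000 - (0.196988)·(0.453000 - 0.853000)/(0.196988 - (-0.664424)) = 0.544472; f(s_2) = 0.011469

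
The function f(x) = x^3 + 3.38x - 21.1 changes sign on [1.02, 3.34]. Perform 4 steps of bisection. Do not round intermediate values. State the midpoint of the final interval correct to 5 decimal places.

f(1.020000) = -16.591192, f(3.340000) = 27.448904 (opposite signs)
step 1: m = 2.180000, f(m) = -3.371368 < 0 → root in [2.180000, 3.340000]
step 2: m = 2.760000, f(m) = 9.253376 > 0 → root in [2.180000, 2.760000]
step 3: m = 2.470000, f(m) = 2.317823 > 0 → root in [2.180000, 2.470000]
step 4: m = 2.325000, f(m) = -0.673422 < 0 → root in [2.325000, 2.470000]
Midpoint of [2.325000, 2.470000] = 2.397500

2.39750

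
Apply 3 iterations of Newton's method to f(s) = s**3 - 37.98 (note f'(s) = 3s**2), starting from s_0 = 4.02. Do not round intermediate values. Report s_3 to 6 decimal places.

3.361388

s_0 = 4.020000: f = 26.984808, f' = 48.481200 → s_1 = 4.020000 - (26.984808)/(48.481200) = 3.463396
s_1 = 3.463396: f = 3.563839, f' = 35.985345 → s_2 = 3.463396 - (3.563839)/(35.985345) = 3.364361
s_2 = 3.364361: f = 0.100937, f' = 33.956767 → s_3 = 3.364361 - (0.100937)/(33.956767) = 3.361388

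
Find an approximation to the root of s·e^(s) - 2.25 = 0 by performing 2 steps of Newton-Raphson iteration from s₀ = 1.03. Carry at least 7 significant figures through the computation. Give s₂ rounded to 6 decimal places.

0.907819

Newton update: s ← s − f(s)/f'(s).
f'(s) = (s + 1)·e^(s)
s_0 = 1.030000: f = 0.635098, f' = 5.686164 → s_1 = 1.030000 - (0.635098)/(5.686164) = 0.918308
s_1 = 0.918308: f = 0.050407, f' = 4.805456 → s_2 = 0.918308 - (0.050407)/(4.805456) = 0.907819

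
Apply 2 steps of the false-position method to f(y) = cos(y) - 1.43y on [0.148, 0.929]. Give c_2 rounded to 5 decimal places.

f(0.148000) = 0.777428, f(0.929000) = -0.729835
step 1: c = 0.550830, f(c) = 0.064403 > 0 → new bracket [0.550830, 0.929000]
step 2: c = 0.581495, f(c) = 0.004104 > 0 → new bracket [0.581495, 0.929000]

0.58150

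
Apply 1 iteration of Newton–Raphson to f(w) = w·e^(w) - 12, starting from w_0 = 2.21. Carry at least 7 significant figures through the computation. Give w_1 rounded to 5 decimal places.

1.93162

f'(w) = (w + 1)·e^(w)
w_0 = 2.210000: f = 8.145733, f' = 29.261450 → w_1 = 2.210000 - (8.145733)/(29.261450) = 1.931622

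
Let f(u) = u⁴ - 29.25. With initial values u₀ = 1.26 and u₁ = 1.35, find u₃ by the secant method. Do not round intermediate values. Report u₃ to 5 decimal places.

1.58099

Secant update: u_(k+1) = u_k − f(u_k)·(u_k − u_(k-1))/(f(u_k) − f(u_(k-1))).
f(u_0) = -26.729526, f(u_1) = -25.928494
u_2 = 1.350000 - (-25.928494)·(1.350000 - 1.260000)/(-25.928494 - (-26.729526)) = 4.263196; f(u_2) = 301.074733
u_3 = 4.263196 - (301.074733)·(4.263196 - 1.350000)/(301.074733 - (-25.928494)) = 1.580991; f(u_3) = -23.002338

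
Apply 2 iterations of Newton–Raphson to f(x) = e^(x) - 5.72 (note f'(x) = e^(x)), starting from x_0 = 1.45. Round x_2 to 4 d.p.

x_0 = 1.450000: f = -1.456885, f' = 4.263115 → x_1 = 1.450000 - (-1.456885)/(4.263115) = 1.791742
x_1 = 1.791742: f = 0.279895, f' = 5.999895 → x_2 = 1.791742 - (0.279895)/(5.999895) = 1.745092

1.7451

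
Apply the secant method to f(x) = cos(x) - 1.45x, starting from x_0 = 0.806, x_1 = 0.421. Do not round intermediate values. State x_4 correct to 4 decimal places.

f(x_0) = -0.476310, f(x_1) = 0.302231
x_2 = 0.421000 - (0.302231)·(0.421000 - 0.806000)/(0.302231 - (-0.476310)) = 0.570458; f(x_2) = 0.014490
x_3 = 0.570458 - (0.014490)·(0.570458 - 0.421000)/(0.014490 - (0.302231)) = 0.577984; f(x_3) = -0.000511
x_4 = 0.577984 - (-0.000511)·(0.577984 - 0.570458)/(-0.000511 - (0.014490)) = 0.577728; f(x_4) = 0.000001

0.5777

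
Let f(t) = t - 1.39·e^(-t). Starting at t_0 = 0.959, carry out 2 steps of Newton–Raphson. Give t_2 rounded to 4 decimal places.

0.6942

f'(t) = 1 + 1.39·e^(-t)
t_0 = 0.959000: f = 0.426246, f' = 1.532754 → t_1 = 0.959000 - (0.426246)/(1.532754) = 0.680908
t_1 = 0.680908: f = -0.022650, f' = 1.703558 → t_2 = 0.680908 - (-0.022650)/(1.703558) = 0.694204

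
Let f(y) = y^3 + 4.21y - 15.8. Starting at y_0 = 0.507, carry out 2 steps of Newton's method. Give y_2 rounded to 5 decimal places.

2.34023

f'(y) = 3y^2 + 4.21
y_0 = 0.507000: f = -13.535206, f' = 4.981147 → y_1 = 0.507000 - (-13.535206)/(4.981147) = 3.224287
y_1 = 3.224287: f = 31.294023, f' = 35.398081 → y_2 = 3.224287 - (31.294023)/(35.398081) = 2.340227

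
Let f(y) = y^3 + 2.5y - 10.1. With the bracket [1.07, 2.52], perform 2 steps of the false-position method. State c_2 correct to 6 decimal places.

1.717528

f(1.070000) = -6.199957, f(2.520000) = 12.203008
step 1: c = 1.558505, f(c) = -2.418227 < 0 → new bracket [1.558505, 2.520000]
step 2: c = 1.717528, f(c) = -0.739641 < 0 → new bracket [1.717528, 2.520000]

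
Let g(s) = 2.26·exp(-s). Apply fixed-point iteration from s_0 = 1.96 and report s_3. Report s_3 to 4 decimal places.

0.4367

s_1 = g(1.960000) = 0.318340
s_2 = g(0.318340) = 1.643823
s_3 = g(1.643823) = 0.436722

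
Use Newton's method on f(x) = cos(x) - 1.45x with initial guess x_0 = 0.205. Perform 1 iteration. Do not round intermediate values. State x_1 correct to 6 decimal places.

Newton update: x ← x − f(x)/f'(x).
f'(x) = -sin(x) - 1.45
x_0 = 0.205000: f = 0.681811, f' = -1.653567 → x_1 = 0.205000 - (0.681811)/(-1.653567) = 0.617327

0.617327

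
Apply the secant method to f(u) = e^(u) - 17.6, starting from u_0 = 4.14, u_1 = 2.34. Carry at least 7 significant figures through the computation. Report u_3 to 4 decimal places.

f(u_0) = 45.202821, f(u_1) = -7.218763
u_2 = 2.340000 - (-7.218763)·(2.340000 - 4.140000)/(-7.218763 - (45.202821)) = 2.587871; f(u_2) = -4.298581
u_3 = 2.587871 - (-4.298581)·(2.587871 - 2.340000)/(-4.298581 - (-7.218763)) = 2.952743; f(u_3) = 1.558425

2.9527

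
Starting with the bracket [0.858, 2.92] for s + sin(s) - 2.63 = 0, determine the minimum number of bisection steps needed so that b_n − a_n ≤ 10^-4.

Initial width b − a = 2.92 − 0.858 = 2.062000.
After n steps the width is (b−a)/2^n; need (b−a)/2^n ≤ 10^-4.
So n ≥ log₂(2.062000/10^-4) = log₂(20620.0000) ≈ 14.3318.
Hence n = 15.

15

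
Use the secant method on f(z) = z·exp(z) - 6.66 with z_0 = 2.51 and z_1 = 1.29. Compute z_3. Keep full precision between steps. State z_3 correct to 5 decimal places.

1.51199

Secant update: z_(k+1) = z_k − f(z_k)·(z_k − z_(k-1))/(f(z_k) − f(z_(k-1))).
f(z_0) = 24.225374, f(z_1) = -1.973705
z_2 = 1.290000 - (-1.973705)·(1.290000 - 2.510000)/(-1.973705 - (24.225374)) = 1.381909; f(z_2) = -1.156555
z_3 = 1.381909 - (-1.156555)·(1.381909 - 1.290000)/(-1.156555 - (-1.973705)) = 1.511992; f(z_3) = 0.198025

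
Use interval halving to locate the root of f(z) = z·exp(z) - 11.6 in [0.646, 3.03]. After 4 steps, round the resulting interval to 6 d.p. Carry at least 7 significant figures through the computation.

f(0.646000) = -10.367500, f(3.030000) = 51.112615 (opposite signs)
step 1: m = 1.838000, f(m) = -0.050086 < 0 → root in [1.838000, 3.030000]
step 2: m = 2.434000, f(m) = 16.158331 > 0 → root in [1.838000, 2.434000]
step 3: m = 2.136000, f(m) = 6.482325 > 0 → root in [1.838000, 2.136000]
step 4: m = 1.987000, f(m) = 2.892423 > 0 → root in [1.838000, 1.987000]

[1.838000, 1.987000]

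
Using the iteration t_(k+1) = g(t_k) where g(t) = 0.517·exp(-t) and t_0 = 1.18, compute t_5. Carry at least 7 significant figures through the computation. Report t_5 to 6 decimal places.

t_1 = g(1.180000) = 0.158863
t_2 = g(0.158863) = 0.441059
t_3 = g(0.441059) = 0.332614
t_4 = g(0.332614) = 0.370713
t_5 = g(0.370713) = 0.356855

0.356855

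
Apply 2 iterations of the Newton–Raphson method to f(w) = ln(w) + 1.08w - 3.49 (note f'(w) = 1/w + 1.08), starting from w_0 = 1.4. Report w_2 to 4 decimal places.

2.4145

Newton update: w ← w − f(w)/f'(w).
w_0 = 1.400000: f = -1.641528, f' = 1.794286 → w_1 = 1.400000 - (-1.641528)/(1.794286) = 2.314864
w_1 = 2.314864: f = -0.150596, f' = 1.511991 → w_2 = 2.314864 - (-0.150596)/(1.511991) = 2.414465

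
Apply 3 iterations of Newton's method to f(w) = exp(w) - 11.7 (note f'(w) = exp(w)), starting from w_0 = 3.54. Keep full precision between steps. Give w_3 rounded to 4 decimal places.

2.4625

w_0 = 3.540000: f = 22.766919, f' = 34.466919 → w_1 = 3.540000 - (22.766919)/(34.466919) = 2.879456
w_1 = 2.879456: f = 6.104584, f' = 17.804584 → w_2 = 2.879456 - (6.104584)/(17.804584) = 2.536590
w_2 = 2.536590: f = 0.936508, f' = 12.636508 → w_3 = 2.536590 - (0.936508)/(12.636508) = 2.462479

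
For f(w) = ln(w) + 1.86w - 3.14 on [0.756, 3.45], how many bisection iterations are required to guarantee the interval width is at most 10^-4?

15

Initial width b − a = 3.45 − 0.756 = 2.694000.
After n steps the width is (b−a)/2^n; need (b−a)/2^n ≤ 10^-4.
So n ≥ log₂(2.694000/10^-4) = log₂(26940.0000) ≈ 14.7175.
Hence n = 15.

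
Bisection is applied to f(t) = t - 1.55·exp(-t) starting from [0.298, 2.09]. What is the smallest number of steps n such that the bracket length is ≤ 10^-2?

Initial width b − a = 2.09 − 0.298 = 1.792000.
After n steps the width is (b−a)/2^n; need (b−a)/2^n ≤ 10^-2.
So n ≥ log₂(1.792000/10^-2) = log₂(179.2000) ≈ 7.4854.
Hence n = 8.

8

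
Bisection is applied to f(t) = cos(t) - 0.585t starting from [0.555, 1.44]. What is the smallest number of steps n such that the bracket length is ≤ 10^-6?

Initial width b − a = 1.44 − 0.555 = 0.885000.
After n steps the width is (b−a)/2^n; need (b−a)/2^n ≤ 10^-6.
So n ≥ log₂(0.885000/10^-6) = log₂(885000.0000) ≈ 19.7553.
Hence n = 20.

20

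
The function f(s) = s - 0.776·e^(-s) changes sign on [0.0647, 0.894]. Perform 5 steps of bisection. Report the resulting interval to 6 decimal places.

[0.479350, 0.505266]

f(0.064700) = -0.662683, f(0.894000) = 0.576603 (opposite signs)
step 1: m = 0.479350, f(m) = -0.001138 < 0 → root in [0.479350, 0.894000]
step 2: m = 0.686675, f(m) = 0.296156 > 0 → root in [0.479350, 0.686675]
step 3: m = 0.583013, f(m) = 0.149838 > 0 → root in [0.479350, 0.583013]
step 4: m = 0.531181, f(m) = 0.074963 > 0 → root in [0.479350, 0.531181]
step 5: m = 0.505266, f(m) = 0.037070 > 0 → root in [0.479350, 0.505266]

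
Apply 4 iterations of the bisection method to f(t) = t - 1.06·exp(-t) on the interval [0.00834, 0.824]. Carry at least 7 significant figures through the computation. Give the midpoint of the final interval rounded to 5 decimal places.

0.59460

f(0.008340) = -1.042856, f(0.824000) = 0.359006 (opposite signs)
step 1: m = 0.416170, f(m) = -0.282972 < 0 → root in [0.416170, 0.824000]
step 2: m = 0.620085, f(m) = 0.049912 > 0 → root in [0.416170, 0.620085]
step 3: m = 0.518127, f(m) = -0.113245 < 0 → root in [0.518127, 0.620085]
step 4: m = 0.569106, f(m) = -0.030887 < 0 → root in [0.569106, 0.620085]
Midpoint of [0.569106, 0.620085] = 0.594596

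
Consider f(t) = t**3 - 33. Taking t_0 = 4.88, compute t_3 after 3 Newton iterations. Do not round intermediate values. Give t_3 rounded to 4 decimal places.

3.2089

f'(t) = 3t**2
t_0 = 4.880000: f = 83.214272, f' = 71.443200 → t_1 = 4.880000 - (83.214272)/(71.443200) = 3.715239
t_1 = 3.715239: f = 18.281436, f' = 41.408997 → t_2 = 3.715239 - (18.281436)/(41.408997) = 3.273754
t_2 = 3.273754: f = 2.086348, f' = 32.152398 → t_3 = 3.273754 - (2.086348)/(32.152398) = 3.208865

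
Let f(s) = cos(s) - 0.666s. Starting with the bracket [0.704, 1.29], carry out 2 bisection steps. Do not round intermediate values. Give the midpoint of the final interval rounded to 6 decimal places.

f(0.704000) = 0.293395, f(1.290000) = -0.582019 (opposite signs)
step 1: m = 0.997000, f(m) = -0.121178 < 0 → root in [0.704000, 0.997000]
step 2: m = 0.850500, f(m) = 0.093174 > 0 → root in [0.850500, 0.997000]
Midpoint of [0.850500, 0.997000] = 0.923750

0.923750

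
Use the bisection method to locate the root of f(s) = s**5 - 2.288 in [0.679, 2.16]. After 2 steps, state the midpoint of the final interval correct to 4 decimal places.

f(0.679000) = -2.143673, f(2.160000) = 44.730498 (opposite signs)
step 1: m = 1.419500, f(m) = 3.475376 > 0 → root in [0.679000, 1.419500]
step 2: m = 1.049250, f(m) = -1.016270 < 0 → root in [1.049250, 1.419500]
Midpoint of [1.049250, 1.419500] = 1.234375

1.2344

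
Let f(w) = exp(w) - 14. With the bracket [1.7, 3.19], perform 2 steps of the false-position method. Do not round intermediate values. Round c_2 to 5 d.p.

f(1.700000) = -8.526053, f(3.190000) = 10.288427
step 1: c = 2.375215, f(c) = -3.246676 < 0 → new bracket [2.375215, 3.190000]
step 2: c = 2.570658, f(c) = -0.925574 < 0 → new bracket [2.570658, 3.190000]

2.57066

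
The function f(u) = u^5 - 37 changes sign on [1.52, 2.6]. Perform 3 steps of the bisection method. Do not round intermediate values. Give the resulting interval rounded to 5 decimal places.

f(1.520000) = -28.886319, f(2.600000) = 81.813760 (opposite signs)
step 1: m = 2.060000, f(m) = 0.096770 > 0 → root in [1.520000, 2.060000]
step 2: m = 1.790000, f(m) = -18.623400 < 0 → root in [1.790000, 2.060000]
step 3: m = 1.925000, f(m) = -10.566561 < 0 → root in [1.925000, 2.060000]

[1.92500, 2.06000]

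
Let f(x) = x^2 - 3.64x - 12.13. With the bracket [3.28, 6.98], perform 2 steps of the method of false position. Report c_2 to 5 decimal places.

5.68425

f(3.280000) = -13.310800, f(6.980000) = 11.183200
step 1: c = 5.290695, f(c) = -3.396677 < 0 → new bracket [5.290695, 6.980000]
step 2: c = 5.684253, f(c) = -0.509951 < 0 → new bracket [5.684253, 6.980000]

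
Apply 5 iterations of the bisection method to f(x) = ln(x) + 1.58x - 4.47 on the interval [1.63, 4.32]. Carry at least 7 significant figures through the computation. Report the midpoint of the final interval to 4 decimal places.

2.2605

f(1.630000) = -1.406020, f(4.320000) = 3.818855 (opposite signs)
step 1: m = 2.975000, f(m) = 1.320744 > 0 → root in [1.630000, 2.975000]
step 2: m = 2.302500, f(m) = 0.001945 > 0 → root in [1.630000, 2.302500]
step 3: m = 1.966250, f(m) = -0.687197 < 0 → root in [1.966250, 2.302500]
step 4: m = 2.134375, f(m) = -0.339514 < 0 → root in [2.134375, 2.302500]
step 5: m = 2.218438, f(m) = -0.168066 < 0 → root in [2.218438, 2.302500]
Midpoint of [2.218438, 2.302500] = 2.260469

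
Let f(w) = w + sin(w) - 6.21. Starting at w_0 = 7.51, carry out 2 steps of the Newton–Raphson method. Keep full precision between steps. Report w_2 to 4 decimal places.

6.2603

f'(w) = 1 + cos(w)
w_0 = 7.510000: f = 2.241419, f' = 1.337238 → w_1 = 7.510000 - (2.241419)/(1.337238) = 5.833844
w_1 = 5.833844: f = -0.810528, f' = 1.900734 → w_2 = 5.833844 - (-0.810528)/(1.900734) = 6.260273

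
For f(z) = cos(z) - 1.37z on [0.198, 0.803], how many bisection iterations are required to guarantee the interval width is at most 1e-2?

Initial width b − a = 0.803 − 0.198 = 0.605000.
After n steps the width is (b−a)/2^n; need (b−a)/2^n ≤ 1e-2.
So n ≥ log₂(0.605000/1e-2) = log₂(60.5000) ≈ 5.9189.
Hence n = 6.

6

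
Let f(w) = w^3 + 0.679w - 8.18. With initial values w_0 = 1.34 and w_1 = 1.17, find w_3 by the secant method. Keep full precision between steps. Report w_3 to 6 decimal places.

1.767523

Secant update: w_(k+1) = w_k − f(w_k)·(w_k − w_(k-1))/(f(w_k) − f(w_(k-1))).
f(w_0) = -4.864036, f(w_1) = -5.783957
w_2 = 1.170000 - (-5.783957)·(1.170000 - 1.340000)/(-5.783957 - (-4.864036)) = 2.238866; f(w_2) = 4.562560
w_3 = 2.238866 - (4.562560)·(2.238866 - 1.170000)/(4.562560 - (-5.783957)) = 1.767523; f(w_3) = -1.457871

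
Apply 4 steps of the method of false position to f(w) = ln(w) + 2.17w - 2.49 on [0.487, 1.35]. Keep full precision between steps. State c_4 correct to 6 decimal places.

f(0.487000) = -2.152701, f(1.350000) = 0.739605
step 1: c = 1.129318, f(c) = 0.082235 > 0 → new bracket [0.487000, 1.129318]
step 2: c = 1.105684, f(c) = 0.009799 > 0 → new bracket [0.487000, 1.105684]
step 3: c = 1.102881, f(c) = 0.001177 > 0 → new bracket [0.487000, 1.102881]
step 4: c = 1.102544, f(c) = 0.000141 > 0 → new bracket [0.487000, 1.102544]

1.102544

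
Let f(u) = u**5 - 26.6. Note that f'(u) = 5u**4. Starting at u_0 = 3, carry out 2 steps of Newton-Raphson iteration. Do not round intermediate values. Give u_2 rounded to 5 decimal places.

2.11648

Newton update: u ← u − f(u)/f'(u).
u_0 = 3.000000: f = 216.400000, f' = 405.000000 → u_1 = 3.000000 - (216.400000)/(405.000000) = 2.465679
u_1 = 2.465679: f = 64.534474, f' = 184.806039 → u_2 = 2.465679 - (64.534474)/(184.806039) = 2.116478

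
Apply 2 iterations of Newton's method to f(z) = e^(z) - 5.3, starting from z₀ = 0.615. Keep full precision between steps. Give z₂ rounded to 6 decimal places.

1.924060

Newton update: z ← z − f(z)/f'(z).
f'(z) = e^(z)
z_0 = 0.615000: f = -3.450343, f' = 1.849657 → z_1 = 0.615000 - (-3.450343)/(1.849657) = 2.480397
z_1 = 2.480397: f = 6.646003, f' = 11.946003 → z_2 = 2.480397 - (6.646003)/(11.946003) = 1.924060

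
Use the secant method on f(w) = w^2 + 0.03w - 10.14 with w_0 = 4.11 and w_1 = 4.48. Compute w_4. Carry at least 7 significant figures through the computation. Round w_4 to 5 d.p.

3.16990

f(w_0) = 6.875400, f(w_1) = 10.064800
w_2 = 4.480000 - (10.064800)·(4.480000 - 4.110000)/(10.064800 - (6.875400)) = 3.312390; f(w_2) = 0.931298
w_3 = 3.312390 - (0.931298)·(3.312390 - 4.480000)/(0.931298 - (10.064800)) = 3.193334; f(w_3) = 0.153185
w_4 = 3.193334 - (0.153185)·(3.193334 - 3.312390)/(0.153185 - (0.931298)) = 3.169896; f(w_4) = 0.003340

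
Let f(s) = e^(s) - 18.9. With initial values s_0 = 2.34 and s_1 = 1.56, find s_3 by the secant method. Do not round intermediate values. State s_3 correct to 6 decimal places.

f(s_0) = -8.518763, f(s_1) = -14.141179
s_2 = 1.560000 - (-14.141179)·(1.560000 - 2.340000)/(-14.141179 - (-8.518763)) = 3.521812; f(s_2) = 14.945687
s_3 = 3.521812 - (14.945687)·(3.521812 - 1.560000)/(14.945687 - (-14.141179)) = 2.513775; f(s_3) = -6.548530

2.513775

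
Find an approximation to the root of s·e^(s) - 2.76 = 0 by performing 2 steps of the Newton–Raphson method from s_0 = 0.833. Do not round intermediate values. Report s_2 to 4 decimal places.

1.0081

f'(s) = (s + 1)·e^(s)
s_0 = 0.833000: f = -0.843926, f' = 4.216283 → s_1 = 0.833000 - (-0.843926)/(4.216283) = 1.033159
s_1 = 1.033159: f = 0.143101, f' = 5.713029 → s_2 = 1.033159 - (0.143101)/(5.713029) = 1.008110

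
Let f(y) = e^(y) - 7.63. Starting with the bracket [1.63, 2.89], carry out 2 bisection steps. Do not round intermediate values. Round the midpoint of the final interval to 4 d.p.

2.1025

f(1.630000) = -2.526125, f(2.890000) = 10.363310 (opposite signs)
step 1: m = 2.260000, f(m) = 1.953089 > 0 → root in [1.630000, 2.260000]
step 2: m = 1.945000, f(m) = -0.636368 < 0 → root in [1.945000, 2.260000]
Midpoint of [1.945000, 2.260000] = 2.102500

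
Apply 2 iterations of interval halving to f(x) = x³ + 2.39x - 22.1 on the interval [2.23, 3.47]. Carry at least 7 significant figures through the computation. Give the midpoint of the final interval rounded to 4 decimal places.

f(2.230000) = -5.680733, f(3.470000) = 27.975223 (opposite signs)
step 1: m = 2.850000, f(m) = 7.860625 > 0 → root in [2.230000, 2.850000]
step 2: m = 2.540000, f(m) = 0.357664 > 0 → root in [2.230000, 2.540000]
Midpoint of [2.230000, 2.540000] = 2.385000

2.3850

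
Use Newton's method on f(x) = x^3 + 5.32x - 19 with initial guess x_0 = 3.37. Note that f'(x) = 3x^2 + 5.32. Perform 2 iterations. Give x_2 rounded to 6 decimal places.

x_0 = 3.370000: f = 37.201153, f' = 39.390700 → x_1 = 3.370000 - (37.201153)/(39.390700) = 2.425585
x_1 = 2.425585: f = 8.174960, f' = 22.970393 → x_2 = 2.425585 - (8.174960)/(22.970393) = 2.069694

2.069694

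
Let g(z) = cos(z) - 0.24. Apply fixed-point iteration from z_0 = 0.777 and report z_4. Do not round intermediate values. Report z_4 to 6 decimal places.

z_1 = g(0.777000) = 0.473020
z_2 = g(0.473020) = 0.650196
z_3 = g(0.650196) = 0.555965
z_4 = g(0.555965) = 0.609392

0.609392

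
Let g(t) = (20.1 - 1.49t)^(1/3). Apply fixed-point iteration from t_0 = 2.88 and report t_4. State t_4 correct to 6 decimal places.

2.536570

t_1 = g(2.880000) = 2.509764
t_2 = g(2.509764) = 2.538624
t_3 = g(2.538624) = 2.536398
t_4 = g(2.536398) = 2.536570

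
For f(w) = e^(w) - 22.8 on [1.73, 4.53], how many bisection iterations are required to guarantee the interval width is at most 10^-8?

29

Initial width b − a = 4.53 − 1.73 = 2.800000.
After n steps the width is (b−a)/2^n; need (b−a)/2^n ≤ 10^-8.
So n ≥ log₂(2.800000/10^-8) = log₂(280000000.0000) ≈ 28.0609.
Hence n = 29.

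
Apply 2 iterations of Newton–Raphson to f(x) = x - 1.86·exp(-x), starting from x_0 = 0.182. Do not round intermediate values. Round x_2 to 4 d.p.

f'(x) = 1 + 1.86·exp(-x)
x_0 = 0.182000: f = -1.368498, f' = 2.550498 → x_1 = 0.182000 - (-1.368498)/(2.550498) = 0.718561
x_1 = 0.718561: f = -0.188102, f' = 1.906663 → x_2 = 0.718561 - (-0.188102)/(1.906663) = 0.817216

0.8172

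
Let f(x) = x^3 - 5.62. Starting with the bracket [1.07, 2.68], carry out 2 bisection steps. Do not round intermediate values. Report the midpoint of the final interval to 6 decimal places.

1.673750

f(1.070000) = -4.394957, f(2.680000) = 13.628832 (opposite signs)
step 1: m = 1.875000, f(m) = 0.971797 > 0 → root in [1.070000, 1.875000]
step 2: m = 1.472500, f(m) = -2.427243 < 0 → root in [1.472500, 1.875000]
Midpoint of [1.472500, 1.875000] = 1.673750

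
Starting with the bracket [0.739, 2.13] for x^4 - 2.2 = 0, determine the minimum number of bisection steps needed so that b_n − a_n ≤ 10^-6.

Initial width b − a = 2.13 − 0.739 = 1.391000.
After n steps the width is (b−a)/2^n; need (b−a)/2^n ≤ 10^-6.
So n ≥ log₂(1.391000/10^-6) = log₂(1391000.0000) ≈ 20.4077.
Hence n = 21.

21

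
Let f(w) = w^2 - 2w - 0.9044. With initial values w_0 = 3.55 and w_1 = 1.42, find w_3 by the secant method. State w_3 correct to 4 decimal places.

2.6353

f(w_0) = 4.598100, f(w_1) = -1.728000
w_2 = 1.420000 - (-1.728000)·(1.420000 - 3.550000)/(-1.728000 - (4.598100)) = 2.001818; f(w_2) = -0.900760
w_3 = 2.001818 - (-0.900760)·(2.001818 - 1.420000)/(-0.900760 - (-1.728000)) = 2.635345; f(w_3) = 0.769954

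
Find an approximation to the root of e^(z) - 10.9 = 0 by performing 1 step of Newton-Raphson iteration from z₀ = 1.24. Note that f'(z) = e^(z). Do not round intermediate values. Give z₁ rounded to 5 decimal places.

z_0 = 1.240000: f = -7.444387, f' = 3.455613 → z_1 = 1.240000 - (-7.444387)/(3.455613) = 3.394288

3.39429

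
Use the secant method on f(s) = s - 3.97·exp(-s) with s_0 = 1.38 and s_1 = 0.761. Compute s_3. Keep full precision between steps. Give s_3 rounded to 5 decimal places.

f(s_0) = 0.381233, f(s_1) = -1.093780
s_2 = 0.761000 - (-1.093780)·(0.761000 - 1.380000)/(-1.093780 - (0.381233)) = 1.220013; f(s_2) = 0.047964
s_3 = 1.220013 - (0.047964)·(1.220013 - 0.761000)/(0.047964 - (-1.093780)) = 1.200730; f(s_3) = 0.005861

1.20073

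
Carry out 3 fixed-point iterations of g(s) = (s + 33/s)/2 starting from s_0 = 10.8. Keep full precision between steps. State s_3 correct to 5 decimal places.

5.74544

s_1 = g(10.800000) = 6.927778
s_2 = g(6.927778) = 5.845605
s_3 = g(5.845605) = 5.745436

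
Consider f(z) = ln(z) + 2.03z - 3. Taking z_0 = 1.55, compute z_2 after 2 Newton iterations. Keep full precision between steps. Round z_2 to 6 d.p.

Newton update: z ← z − f(z)/f'(z).
f'(z) = 1/z + 2.03
z_0 = 1.550000: f = 0.584755, f' = 2.675161 → z_1 = 1.550000 - (0.584755)/(2.675161) = 1.331413
z_1 = 1.331413: f = -0.010990, f' = 2.781082 → z_2 = 1.331413 - (-0.010990)/(2.781082) = 1.335365

1.335365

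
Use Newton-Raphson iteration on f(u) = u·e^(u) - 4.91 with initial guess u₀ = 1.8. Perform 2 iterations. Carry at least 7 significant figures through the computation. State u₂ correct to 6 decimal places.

1.327753

Newton update: u ← u − f(u)/f'(u).
f'(u) = (u + 1)·e^(u)
u_0 = 1.800000: f = 5.979365, f' = 16.939013 → u_1 = 1.800000 - (5.979365)/(16.939013) = 1.447006
u_1 = 1.447006: f = 1.240313, f' = 10.400684 → u_2 = 1.447006 - (1.240313)/(10.400684) = 1.327753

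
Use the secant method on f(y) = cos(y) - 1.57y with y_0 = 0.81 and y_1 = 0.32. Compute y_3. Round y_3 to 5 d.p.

f(y_0) = -0.582202, f(y_1) = 0.446835
y_2 = 0.320000 - (0.446835)·(0.320000 - 0.810000)/(0.446835 - (-0.582202)) = 0.532771; f(y_2) = 0.024952
y_3 = 0.532771 - (0.024952)·(0.532771 - 0.320000)/(0.024952 - (0.446835)) = 0.545355; f(y_3) = -0.001265

0.54536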